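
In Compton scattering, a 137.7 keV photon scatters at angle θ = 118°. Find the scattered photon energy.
98.6403 keV

First convert energy to wavelength:
λ = hc/E, with hc ≈ 1239.842 keV·pm (i.e. 1239.842 eV·nm)

For E = 137.7 keV = 137700 eV:
λ = 1239.842 keV·pm / 137.7 keV
λ = 9.0039 pm

Calculate the Compton shift:
Δλ = λ_C(1 - cos(118°)) = 2.4263 × 1.4695
Δλ = 3.5654 pm

Final wavelength:
λ' = 9.0039 + 3.5654 = 12.5693 pm

Final energy:
E' = hc/λ' = 1239.842 / 12.5693 = 98.6403 keV

(Intermediate values are shown rounded; full precision is carried through to the final answer.)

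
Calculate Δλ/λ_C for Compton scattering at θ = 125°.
1.5736 λ_C

The Compton shift formula is:
Δλ = λ_C(1 - cos θ)

Dividing both sides by λ_C:
Δλ/λ_C = 1 - cos θ

For θ = 125°:
Δλ/λ_C = 1 - cos(125°)
Δλ/λ_C = 1 - -0.5736
Δλ/λ_C = 1.5736

This means the shift is 1.5736 × λ_C = 3.8180 pm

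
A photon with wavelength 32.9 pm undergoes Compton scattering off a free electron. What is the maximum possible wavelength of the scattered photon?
37.7526 pm (at θ = 180°)

The Compton shift is Δλ = λ_C(1 − cos θ).

Since cos θ ranges from −1 to 1, the factor (1 − cos θ) ranges from 0 to 2; the maximum shift occurs at θ = 180° (backscattering):
Δλ_max = 2λ_C = 2 × 2.4263 pm = 4.8526 pm

Maximum scattered wavelength:
λ'_max = λ₀ + Δλ_max = 32.9 + 4.8526 = 37.7526 pm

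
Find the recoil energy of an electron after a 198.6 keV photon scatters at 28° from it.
8.6417 keV

By energy conservation: K_e = E_initial - E_final

First find the scattered photon energy:
Initial wavelength: λ = hc/E = 6.2429 pm
Compton shift: Δλ = λ_C(1 - cos(28°)) = 0.2840 pm
Final wavelength: λ' = 6.2429 + 0.2840 = 6.5269 pm
Final photon energy: E' = hc/λ' = 189.9583 keV

Electron kinetic energy:
K_e = E - E' = 198.6000 - 189.9583 = 8.6417 keV

(Intermediate values are shown rounded; full precision is carried through to the final answer.)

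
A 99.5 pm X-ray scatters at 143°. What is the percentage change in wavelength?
4.3860%

Calculate the Compton shift:
Δλ = λ_C(1 - cos(143°))
Δλ = 2.4263 × (1 - cos(143°))
Δλ = 2.4263 × 1.7986
Δλ = 4.3640 pm

Percentage change:
(Δλ/λ₀) × 100 = (4.3640/99.5) × 100
= 4.3860%

(Intermediate values are shown rounded; full precision is carried through to the final answer.)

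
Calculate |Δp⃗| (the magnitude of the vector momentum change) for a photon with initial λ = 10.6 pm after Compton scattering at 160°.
1.0425e-22 kg·m/s

Photon momentum magnitude is p = h/λ.

Initial momentum:
p₀ = h/λ = 6.6261e-34/1.0600e-11 = 6.2510e-23 kg·m/s

After scattering:
λ' = λ + Δλ = 10.6 + 4.7063 = 15.3063 pm
p' = h/λ' = 6.6261e-34/1.5306e-11 = 4.3290e-23 kg·m/s

Momentum is a vector; the scattered photon's direction makes angle θ = 160° with the incident direction. The magnitude of the vector change Δp⃗ = p⃗₀ − p⃗' is found from the law of cosines:
|Δp⃗|² = p₀² + p'² − 2p₀p'cos θ
|Δp⃗|² = (6.2510e-23)² + (4.3290e-23)² − 2·6.2510e-23·4.3290e-23·cos(160°)
|Δp⃗| = 1.0425e-22 kg·m/s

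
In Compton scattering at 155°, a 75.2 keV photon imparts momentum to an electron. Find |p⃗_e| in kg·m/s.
6.9903e-23 kg·m/s

The electron is initially at rest, so by conservation of momentum:
p⃗_e = p⃗₀ − p⃗'  (incident photon momentum minus scattered photon momentum)

Photon momentum magnitudes (p = h/λ = E/c):
λ₀ = hc/E₀ = 16.4873 pm → p₀ = h/λ₀ = 4.0189e-23 kg·m/s
Δλ = λ_C(1 − cos 155°) = 4.6253 pm
λ' = 21.1126 pm → p' = h/λ' = 3.1385e-23 kg·m/s

The scattered photon makes angle θ = 155° with the incident direction, so by the law of cosines:
|p⃗_e|² = p₀² + p'² − 2p₀p'cos θ
|p⃗_e|² = (4.0189e-23)² + (3.1385e-23)² − 2·4.0189e-23·3.1385e-23·cos(155°)
|p⃗_e| = 6.9903e-23 kg·m/s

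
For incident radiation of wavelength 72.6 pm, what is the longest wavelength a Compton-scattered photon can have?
77.4526 pm (at θ = 180°)

The Compton shift is Δλ = λ_C(1 − cos θ).

Since cos θ ranges from −1 to 1, the factor (1 − cos θ) ranges from 0 to 2; the maximum shift occurs at θ = 180° (backscattering):
Δλ_max = 2λ_C = 2 × 2.4263 pm = 4.8526 pm

Maximum scattered wavelength:
λ'_max = λ₀ + Δλ_max = 72.6 + 4.8526 = 77.4526 pm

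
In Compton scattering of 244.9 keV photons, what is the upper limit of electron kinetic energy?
119.8563 keV

Maximum energy transfer occurs at θ = 180° (backscattering).

Initial photon: E₀ = 244.9 keV → λ₀ = 5.0626 pm

Maximum Compton shift (at 180°):
Δλ_max = 2λ_C = 2 × 2.4263 = 4.8526 pm

Final wavelength:
λ' = 5.0626 + 4.8526 = 9.9153 pm

Minimum photon energy (maximum energy to electron):
E'_min = hc/λ' = 125.0437 keV

Maximum electron kinetic energy:
K_max = E₀ - E'_min = 244.9000 - 125.0437 = 119.8563 keV

(Intermediate values are shown rounded; full precision is carried through to the final answer.)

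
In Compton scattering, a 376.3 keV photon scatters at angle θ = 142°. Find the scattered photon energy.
162.4298 keV

First convert energy to wavelength:
λ = hc/E, with hc ≈ 1239.842 keV·pm (i.e. 1239.842 eV·nm)

For E = 376.3 keV = 376300 eV:
λ = 1239.842 keV·pm / 376.3 keV
λ = 3.2948 pm

Calculate the Compton shift:
Δλ = λ_C(1 - cos(142°)) = 2.4263 × 1.7880
Δλ = 4.3383 pm

Final wavelength:
λ' = 3.2948 + 4.3383 = 7.6331 pm

Final energy:
E' = hc/λ' = 1239.842 / 7.6331 = 162.4298 keV

(Intermediate values are shown rounded; full precision is carried through to the final answer.)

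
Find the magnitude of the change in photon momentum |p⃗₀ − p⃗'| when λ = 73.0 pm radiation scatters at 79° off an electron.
1.1397e-23 kg·m/s

Photon momentum magnitude is p = h/λ.

Initial momentum:
p₀ = h/λ = 6.6261e-34/7.3000e-11 = 9.0768e-24 kg·m/s

After scattering:
λ' = λ + Δλ = 73.0 + 1.9633 = 74.9633 pm
p' = h/λ' = 6.6261e-34/7.4963e-11 = 8.8391e-24 kg·m/s

Momentum is a vector; the scattered photon's direction makes angle θ = 79° with the incident direction. The magnitude of the vector change Δp⃗ = p⃗₀ − p⃗' is found from the law of cosines:
|Δp⃗|² = p₀² + p'² − 2p₀p'cos θ
|Δp⃗|² = (9.0768e-24)² + (8.8391e-24)² − 2·9.0768e-24·8.8391e-24·cos(79°)
|Δp⃗| = 1.1397e-23 kg·m/s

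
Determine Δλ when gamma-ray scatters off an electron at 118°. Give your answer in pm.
3.5654 pm

Using the Compton scattering formula:
Δλ = λ_C(1 - cos θ)

where λ_C = h/(m_e·c) ≈ 2.4263 pm is the Compton wavelength of an electron.

For θ = 118°:
cos(118°) = -0.4695
1 - cos(118°) = 1.4695

Δλ = 2.4263 × 1.4695
Δλ = 3.5654 pm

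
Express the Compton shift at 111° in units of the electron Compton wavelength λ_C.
1.3584 λ_C

The Compton shift formula is:
Δλ = λ_C(1 - cos θ)

Dividing both sides by λ_C:
Δλ/λ_C = 1 - cos θ

For θ = 111°:
Δλ/λ_C = 1 - cos(111°)
Δλ/λ_C = 1 - -0.3584
Δλ/λ_C = 1.3584

This means the shift is 1.3584 × λ_C = 3.2958 pm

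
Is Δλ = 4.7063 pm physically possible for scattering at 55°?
No, inconsistent

Calculate the expected shift for θ = 55°:

Δλ_expected = λ_C(1 - cos(55°))
Δλ_expected = 2.4263 × (1 - cos(55°))
Δλ_expected = 2.4263 × 0.4264
Δλ_expected = 1.0346 pm

Given shift: 4.7063 pm
Expected shift: 1.0346 pm
Difference: 3.6717 pm

The values do not match. The given shift corresponds to θ ≈ 160.0°, not 55°.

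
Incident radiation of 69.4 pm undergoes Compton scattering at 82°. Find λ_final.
71.4886 pm

Using the Compton scattering formula:
λ' = λ + Δλ = λ + λ_C(1 - cos θ)

Given:
- Initial wavelength λ = 69.4 pm
- Scattering angle θ = 82°
- Compton wavelength λ_C ≈ 2.4263 pm

Calculate the shift:
Δλ = 2.4263 × (1 - cos(82°))
Δλ = 2.4263 × 0.8608
Δλ = 2.0886 pm

Final wavelength:
λ' = 69.4 + 2.0886 = 71.4886 pm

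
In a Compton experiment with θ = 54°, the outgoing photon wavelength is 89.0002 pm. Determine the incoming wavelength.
88.0000 pm

From λ' = λ + Δλ, we have λ = λ' - Δλ

First calculate the Compton shift:
Δλ = λ_C(1 - cos θ)
Δλ = 2.4263 × (1 - cos(54°))
Δλ = 2.4263 × 0.4122
Δλ = 1.0002 pm

Initial wavelength:
λ = λ' - Δλ
λ = 89.0002 - 1.0002
λ = 88.0000 pm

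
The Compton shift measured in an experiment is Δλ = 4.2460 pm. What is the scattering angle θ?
138.59°

From the Compton formula Δλ = λ_C(1 - cos θ), we can solve for θ:

cos θ = 1 - Δλ/λ_C

Given:
- Δλ = 4.2460 pm
- λ_C = h/(m_e·c) ≈ 2.42631024 pm

cos θ = 1 - 4.2460/2.42631024
cos θ = 1 - 1.749982
cos θ = -0.749982

θ = arccos(-0.749982)
θ = 138.59°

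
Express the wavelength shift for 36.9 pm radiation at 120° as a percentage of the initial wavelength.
9.8630%

Calculate the Compton shift:
Δλ = λ_C(1 - cos(120°))
Δλ = 2.4263 × (1 - cos(120°))
Δλ = 2.4263 × 1.5000
Δλ = 3.6395 pm

Percentage change:
(Δλ/λ₀) × 100 = (3.6395/36.9) × 100
= 9.8630%

(Intermediate values are shown rounded; full precision is carried through to the final answer.)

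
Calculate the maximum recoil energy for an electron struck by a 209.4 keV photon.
94.3179 keV

Maximum energy transfer occurs at θ = 180° (backscattering).

Initial photon: E₀ = 209.4 keV → λ₀ = 5.9209 pm

Maximum Compton shift (at 180°):
Δλ_max = 2λ_C = 2 × 2.4263 = 4.8526 pm

Final wavelength:
λ' = 5.9209 + 4.8526 = 10.7735 pm

Minimum photon energy (maximum energy to electron):
E'_min = hc/λ' = 115.0821 keV

Maximum electron kinetic energy:
K_max = E₀ - E'_min = 209.4000 - 115.0821 = 94.3179 keV

(Intermediate values are shown rounded; full precision is carried through to the final answer.)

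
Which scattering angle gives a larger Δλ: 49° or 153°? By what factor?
153° produces the larger shift by a factor of 5.498

Calculate both shifts using Δλ = λ_C(1 - cos θ):

For θ₁ = 49°:
Δλ₁ = 2.4263 × (1 - cos(49°))
Δλ₁ = 2.4263 × 0.3439
Δλ₁ = 0.8345 pm

For θ₂ = 153°:
Δλ₂ = 2.4263 × (1 - cos(153°))
Δλ₂ = 2.4263 × 1.8910
Δλ₂ = 4.5882 pm

The 153° angle produces the larger shift.
Ratio: 4.5882/0.8345 = 5.498

(Intermediate values are shown rounded; full precision is carried through to the final answer.)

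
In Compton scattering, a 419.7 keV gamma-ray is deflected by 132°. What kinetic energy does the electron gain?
242.6794 keV

By energy conservation: K_e = E_initial - E_final

First find the scattered photon energy:
Initial wavelength: λ = hc/E = 2.9541 pm
Compton shift: Δλ = λ_C(1 - cos(132°)) = 4.0498 pm
Final wavelength: λ' = 2.9541 + 4.0498 = 7.0039 pm
Final photon energy: E' = hc/λ' = 177.0206 keV

Electron kinetic energy:
K_e = E - E' = 419.7000 - 177.0206 = 242.6794 keV

(Intermediate values are shown rounded; full precision is carried through to the final answer.)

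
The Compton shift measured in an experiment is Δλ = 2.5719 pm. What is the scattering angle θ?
93.44°

From the Compton formula Δλ = λ_C(1 - cos θ), we can solve for θ:

cos θ = 1 - Δλ/λ_C

Given:
- Δλ = 2.5719 pm
- λ_C = h/(m_e·c) ≈ 2.42631024 pm

cos θ = 1 - 2.5719/2.42631024
cos θ = 1 - 1.060005
cos θ = -0.060005

θ = arccos(-0.060005)
θ = 93.44°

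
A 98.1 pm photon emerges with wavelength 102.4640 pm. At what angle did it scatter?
143.00°

First find the wavelength shift:
Δλ = λ' - λ = 102.4640 - 98.1 = 4.3640 pm

Using Δλ = λ_C(1 - cos θ), with λ_C = h/(m_e·c) ≈ 2.42631024 pm:
cos θ = 1 - Δλ/λ_C
cos θ = 1 - 4.3640/2.42631024
cos θ = -0.798616

θ = arccos(-0.798616)
θ = 143.00°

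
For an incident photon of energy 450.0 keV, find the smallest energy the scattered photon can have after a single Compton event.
162.9693 keV (at θ = 180°)

The scattered photon has minimum energy when its wavelength is maximum, i.e., when the Compton shift Δλ = λ_C(1 − cos θ) is maximum. This occurs at θ = 180° (backscattering), giving Δλ_max = 2λ_C = 4.8526 pm.

Initial wavelength: λ₀ = hc/E₀ = 2.7552 pm
Maximum final wavelength: λ'_max = λ₀ + 2λ_C = 2.7552 + 4.8526 = 7.6078 pm
Minimum final energy: E'_min = hc/λ'_max = 162.9693 keV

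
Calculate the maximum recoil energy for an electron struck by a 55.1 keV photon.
9.7747 keV

Maximum energy transfer occurs at θ = 180° (backscattering).

Initial photon: E₀ = 55.1 keV → λ₀ = 22.5017 pm

Maximum Compton shift (at 180°):
Δλ_max = 2λ_C = 2 × 2.4263 = 4.8526 pm

Final wavelength:
λ' = 22.5017 + 4.8526 = 27.3543 pm

Minimum photon energy (maximum energy to electron):
E'_min = hc/λ' = 45.3253 keV

Maximum electron kinetic energy:
K_max = E₀ - E'_min = 55.1000 - 45.3253 = 9.7747 keV

(Intermediate values are shown rounded; full precision is carried through to the final answer.)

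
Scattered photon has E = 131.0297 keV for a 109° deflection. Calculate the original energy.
198.4999 keV

Convert final energy to wavelength (hc ≈ 1239.842 keV·pm):
λ' = hc/E' = 1239.842 / 131.0297 = 9.4623 pm

Calculate the Compton shift:
Δλ = λ_C(1 - cos(109°))
Δλ = 2.4263 × (1 - cos(109°))
Δλ = 3.2162 pm

Initial wavelength:
λ = λ' - Δλ = 9.4623 - 3.2162 = 6.2461 pm

Initial energy:
E = hc/λ = 1239.842 / 6.2461 = 198.4999 keV

(Intermediate values are shown rounded; full precision is carried through to the final answer.)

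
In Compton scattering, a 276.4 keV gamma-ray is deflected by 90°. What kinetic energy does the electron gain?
97.0245 keV

By energy conservation: K_e = E_initial - E_final

First find the scattered photon energy:
Initial wavelength: λ = hc/E = 4.4857 pm
Compton shift: Δλ = λ_C(1 - cos(90°)) = 2.4263 pm
Final wavelength: λ' = 4.4857 + 2.4263 = 6.9120 pm
Final photon energy: E' = hc/λ' = 179.3755 keV

Electron kinetic energy:
K_e = E - E' = 276.4000 - 179.3755 = 97.0245 keV

(Intermediate values are shown rounded; full precision is carried through to the final answer.)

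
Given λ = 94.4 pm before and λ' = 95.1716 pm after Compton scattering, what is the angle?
47.00°

First find the wavelength shift:
Δλ = λ' - λ = 95.1716 - 94.4 = 0.7716 pm

Using Δλ = λ_C(1 - cos θ), with λ_C = h/(m_e·c) ≈ 2.42631024 pm:
cos θ = 1 - Δλ/λ_C
cos θ = 1 - 0.7716/2.42631024
cos θ = 0.681986

θ = arccos(0.681986)
θ = 47.00°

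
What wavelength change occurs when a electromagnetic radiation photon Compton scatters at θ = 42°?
0.6232 pm

Using the Compton scattering formula:
Δλ = λ_C(1 - cos θ)

where λ_C = h/(m_e·c) ≈ 2.4263 pm is the Compton wavelength of an electron.

For θ = 42°:
cos(42°) = 0.7431
1 - cos(42°) = 0.2569

Δλ = 2.4263 × 0.2569
Δλ = 0.6232 pm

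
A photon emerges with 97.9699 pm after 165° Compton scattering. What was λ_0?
93.2000 pm

From λ' = λ + Δλ, we have λ = λ' - Δλ

First calculate the Compton shift:
Δλ = λ_C(1 - cos θ)
Δλ = 2.4263 × (1 - cos(165°))
Δλ = 2.4263 × 1.9659
Δλ = 4.7699 pm

Initial wavelength:
λ = λ' - Δλ
λ = 97.9699 - 4.7699
λ = 93.2000 pm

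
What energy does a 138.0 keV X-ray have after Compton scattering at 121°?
97.9314 keV

First convert energy to wavelength:
λ = hc/E, with hc ≈ 1239.842 keV·pm (i.e. 1239.842 eV·nm)

For E = 138.0 keV = 138000 eV:
λ = 1239.842 keV·pm / 138.0 keV
λ = 8.9844 pm

Calculate the Compton shift:
Δλ = λ_C(1 - cos(121°)) = 2.4263 × 1.5150
Δλ = 3.6760 pm

Final wavelength:
λ' = 8.9844 + 3.6760 = 12.6603 pm

Final energy:
E' = hc/λ' = 1239.842 / 12.6603 = 97.9314 keV

(Intermediate values are shown rounded; full precision is carried through to the final answer.)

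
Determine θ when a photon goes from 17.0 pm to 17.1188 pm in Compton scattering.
18.00°

First find the wavelength shift:
Δλ = λ' - λ = 17.1188 - 17.0 = 0.1188 pm

Using Δλ = λ_C(1 - cos θ), with λ_C = h/(m_e·c) ≈ 2.42631024 pm:
cos θ = 1 - Δλ/λ_C
cos θ = 1 - 0.1188/2.42631024
cos θ = 0.951037

θ = arccos(0.951037)
θ = 18.00°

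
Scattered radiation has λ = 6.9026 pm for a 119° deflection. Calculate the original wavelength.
3.3000 pm

From λ' = λ + Δλ, we have λ = λ' - Δλ

First calculate the Compton shift:
Δλ = λ_C(1 - cos θ)
Δλ = 2.4263 × (1 - cos(119°))
Δλ = 2.4263 × 1.4848
Δλ = 3.6026 pm

Initial wavelength:
λ = λ' - Δλ
λ = 6.9026 - 3.6026
λ = 3.3000 pm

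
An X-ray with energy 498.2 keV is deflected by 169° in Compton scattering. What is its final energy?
169.9185 keV

First convert energy to wavelength:
λ = hc/E, with hc ≈ 1239.842 keV·pm (i.e. 1239.842 eV·nm)

For E = 498.2 keV = 498200 eV:
λ = 1239.842 keV·pm / 498.2 keV
λ = 2.4886 pm

Calculate the Compton shift:
Δλ = λ_C(1 - cos(169°)) = 2.4263 × 1.9816
Δλ = 4.8080 pm

Final wavelength:
λ' = 2.4886 + 4.8080 = 7.2967 pm

Final energy:
E' = hc/λ' = 1239.842 / 7.2967 = 169.9185 keV

(Intermediate values are shown rounded; full precision is carried through to the final answer.)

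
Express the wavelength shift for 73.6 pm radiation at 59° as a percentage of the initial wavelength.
1.5987%

Calculate the Compton shift:
Δλ = λ_C(1 - cos(59°))
Δλ = 2.4263 × (1 - cos(59°))
Δλ = 2.4263 × 0.4850
Δλ = 1.1767 pm

Percentage change:
(Δλ/λ₀) × 100 = (1.1767/73.6) × 100
= 1.5987%

(Intermediate values are shown rounded; full precision is carried through to the final answer.)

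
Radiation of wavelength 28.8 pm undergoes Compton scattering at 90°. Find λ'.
31.2263 pm

Using the Compton formula: λ' = λ + λ_C(1 − cos θ)

For θ = 90°, cos θ = 0 (exact) = 0.0000, so:
1 − cos 90° = 1 − (0) = 1.0000

Δλ = λ_C × 1.0000 = 2.4263 × 1.0000 = 2.4263 pm

λ' = 28.8 + 2.4263 = 31.2263 pm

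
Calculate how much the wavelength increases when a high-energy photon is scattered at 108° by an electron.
3.1761 pm

Using the Compton scattering formula:
Δλ = λ_C(1 - cos θ)

where λ_C = h/(m_e·c) ≈ 2.4263 pm is the Compton wavelength of an electron.

For θ = 108°:
cos(108°) = -0.3090
1 - cos(108°) = 1.3090

Δλ = 2.4263 × 1.3090
Δλ = 3.1761 pm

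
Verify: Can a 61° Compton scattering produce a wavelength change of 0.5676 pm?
No, inconsistent

Calculate the expected shift for θ = 61°:

Δλ_expected = λ_C(1 - cos(61°))
Δλ_expected = 2.4263 × (1 - cos(61°))
Δλ_expected = 2.4263 × 0.5152
Δλ_expected = 1.2500 pm

Given shift: 0.5676 pm
Expected shift: 1.2500 pm
Difference: 0.6824 pm

The values do not match. The given shift corresponds to θ ≈ 40.0°, not 61°.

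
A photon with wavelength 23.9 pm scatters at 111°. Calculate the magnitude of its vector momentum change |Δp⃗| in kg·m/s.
4.2970e-23 kg·m/s

Photon momentum magnitude is p = h/λ.

Initial momentum:
p₀ = h/λ = 6.6261e-34/2.3900e-11 = 2.7724e-23 kg·m/s

After scattering:
λ' = λ + Δλ = 23.9 + 3.2958 = 27.1958 pm
p' = h/λ' = 6.6261e-34/2.7196e-11 = 2.4364e-23 kg·m/s

Momentum is a vector; the scattered photon's direction makes angle θ = 111° with the incident direction. The magnitude of the vector change Δp⃗ = p⃗₀ − p⃗' is found from the law of cosines:
|Δp⃗|² = p₀² + p'² − 2p₀p'cos θ
|Δp⃗|² = (2.7724e-23)² + (2.4364e-23)² − 2·2.7724e-23·2.4364e-23·cos(111°)
|Δp⃗| = 4.2970e-23 kg·m/s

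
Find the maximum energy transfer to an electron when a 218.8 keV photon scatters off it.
100.9350 keV

Maximum energy transfer occurs at θ = 180° (backscattering).

Initial photon: E₀ = 218.8 keV → λ₀ = 5.6666 pm

Maximum Compton shift (at 180°):
Δλ_max = 2λ_C = 2 × 2.4263 = 4.8526 pm

Final wavelength:
λ' = 5.6666 + 4.8526 = 10.5192 pm

Minimum photon energy (maximum energy to electron):
E'_min = hc/λ' = 117.8650 keV

Maximum electron kinetic energy:
K_max = E₀ - E'_min = 218.8000 - 117.8650 = 100.9350 keV

(Intermediate values are shown rounded; full precision is carried through to the final answer.)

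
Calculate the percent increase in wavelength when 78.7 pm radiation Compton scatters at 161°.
5.9980%

Calculate the Compton shift:
Δλ = λ_C(1 - cos(161°))
Δλ = 2.4263 × (1 - cos(161°))
Δλ = 2.4263 × 1.9455
Δλ = 4.7204 pm

Percentage change:
(Δλ/λ₀) × 100 = (4.7204/78.7) × 100
= 5.9980%

(Intermediate values are shown rounded; full precision is carried through to the final answer.)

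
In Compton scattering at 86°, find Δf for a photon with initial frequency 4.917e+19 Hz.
1.328e+19 Hz (decrease)

Convert frequency to wavelength (c = 299792458 m/s):
λ₀ = c/f₀ = 299792458/4.917e+19 = 6.0970604e-12 m = 6.0971 pm

Calculate Compton shift:
Δλ = λ_C(1 - cos(86°)) = 2.2571 pm

Final wavelength:
λ' = λ₀ + Δλ = 6.0971 + 2.2571 = 8.3541 pm

Final frequency:
f' = c/λ' = 299792458/8.3541198e-12 = 3.5885583e+19 Hz

Frequency shift (decrease):
Δf = f₀ - f' = 4.917e+19 - 3.5885583e+19 = 1.328e+19 Hz

(Intermediate values are shown rounded; full precision is carried through to the final answer.)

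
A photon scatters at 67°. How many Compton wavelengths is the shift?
0.6093 λ_C

The Compton shift formula is:
Δλ = λ_C(1 - cos θ)

Dividing both sides by λ_C:
Δλ/λ_C = 1 - cos θ

For θ = 67°:
Δλ/λ_C = 1 - cos(67°)
Δλ/λ_C = 1 - 0.3907
Δλ/λ_C = 0.6093

This means the shift is 0.6093 × λ_C = 1.4783 pm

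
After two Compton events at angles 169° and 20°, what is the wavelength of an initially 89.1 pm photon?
94.0544 pm

Apply Compton shift twice:

First scattering at θ₁ = 169°:
Δλ₁ = λ_C(1 - cos(169°))
Δλ₁ = 2.4263 × 1.9816
Δλ₁ = 4.8080 pm

After first scattering:
λ₁ = 89.1 + 4.8080 = 93.9080 pm

Second scattering at θ₂ = 20°:
Δλ₂ = λ_C(1 - cos(20°))
Δλ₂ = 2.4263 × 0.0603
Δλ₂ = 0.1463 pm

Final wavelength:
λ₂ = 93.9080 + 0.1463 = 94.0544 pm

Total shift: Δλ_total = 4.8080 + 0.1463 = 4.9544 pm

(Intermediate values are shown rounded; full precision is carried through to the final answer.)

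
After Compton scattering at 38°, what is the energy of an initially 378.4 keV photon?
327.0583 keV

First convert energy to wavelength:
λ = hc/E, with hc ≈ 1239.842 keV·pm (i.e. 1239.842 eV·nm)

For E = 378.4 keV = 378400 eV:
λ = 1239.842 keV·pm / 378.4 keV
λ = 3.2765 pm

Calculate the Compton shift:
Δλ = λ_C(1 - cos(38°)) = 2.4263 × 0.2120
Δλ = 0.5144 pm

Final wavelength:
λ' = 3.2765 + 0.5144 = 3.7909 pm

Final energy:
E' = hc/λ' = 1239.842 / 3.7909 = 327.0583 keV

(Intermediate values are shown rounded; full precision is carried through to the final answer.)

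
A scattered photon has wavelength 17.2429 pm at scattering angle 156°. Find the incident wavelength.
12.6000 pm

From λ' = λ + Δλ, we have λ = λ' - Δλ

First calculate the Compton shift:
Δλ = λ_C(1 - cos θ)
Δλ = 2.4263 × (1 - cos(156°))
Δλ = 2.4263 × 1.9135
Δλ = 4.6429 pm

Initial wavelength:
λ = λ' - Δλ
λ = 17.2429 - 4.6429
λ = 12.6000 pm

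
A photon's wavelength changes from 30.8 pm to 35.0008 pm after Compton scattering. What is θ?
137.00°

First find the wavelength shift:
Δλ = λ' - λ = 35.0008 - 30.8 = 4.2008 pm

Using Δλ = λ_C(1 - cos θ), with λ_C = h/(m_e·c) ≈ 2.42631024 pm:
cos θ = 1 - Δλ/λ_C
cos θ = 1 - 4.2008/2.42631024
cos θ = -0.731353

θ = arccos(-0.731353)
θ = 137.00°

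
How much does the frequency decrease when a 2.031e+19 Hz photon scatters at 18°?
1.621e+17 Hz (decrease)

Convert frequency to wavelength (c = 299792458 m/s):
λ₀ = c/f₀ = 299792458/2.031e+19 = 1.4760830e-11 m = 14.7608 pm

Calculate Compton shift:
Δλ = λ_C(1 - cos(18°)) = 0.1188 pm

Final wavelength:
λ' = λ₀ + Δλ = 14.7608 + 0.1188 = 14.8796 pm

Final frequency:
f' = c/λ' = 299792458/1.4879582e-11 = 2.0147908e+19 Hz

Frequency shift (decrease):
Δf = f₀ - f' = 2.031e+19 - 2.0147908e+19 = 1.621e+17 Hz

(Intermediate values are shown rounded; full precision is carried through to the final answer.)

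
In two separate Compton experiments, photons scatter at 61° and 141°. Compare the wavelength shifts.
141° produces the larger shift by a factor of 3.449

Calculate both shifts using Δλ = λ_C(1 - cos θ):

For θ₁ = 61°:
Δλ₁ = 2.4263 × (1 - cos(61°))
Δλ₁ = 2.4263 × 0.5152
Δλ₁ = 1.2500 pm

For θ₂ = 141°:
Δλ₂ = 2.4263 × (1 - cos(141°))
Δλ₂ = 2.4263 × 1.7771
Δλ₂ = 4.3119 pm

The 141° angle produces the larger shift.
Ratio: 4.3119/1.2500 = 3.449

(Intermediate values are shown rounded; full precision is carried through to the final answer.)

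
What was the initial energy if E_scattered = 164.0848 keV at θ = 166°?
446.7003 keV

Convert final energy to wavelength (hc ≈ 1239.842 keV·pm):
λ' = hc/E' = 1239.842 / 164.0848 = 7.5561 pm

Calculate the Compton shift:
Δλ = λ_C(1 - cos(166°))
Δλ = 2.4263 × (1 - cos(166°))
Δλ = 4.7805 pm

Initial wavelength:
λ = λ' - Δλ = 7.5561 - 4.7805 = 2.7756 pm

Initial energy:
E = hc/λ = 1239.842 / 2.7756 = 446.7003 keV

(Intermediate values are shown rounded; full precision is carried through to the final answer.)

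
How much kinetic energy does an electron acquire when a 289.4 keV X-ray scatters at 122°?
134.3469 keV

By energy conservation: K_e = E_initial - E_final

First find the scattered photon energy:
Initial wavelength: λ = hc/E = 4.2842 pm
Compton shift: Δλ = λ_C(1 - cos(122°)) = 3.7121 pm
Final wavelength: λ' = 4.2842 + 3.7121 = 7.9962 pm
Final photon energy: E' = hc/λ' = 155.0531 keV

Electron kinetic energy:
K_e = E - E' = 289.4000 - 155.0531 = 134.3469 keV

(Intermediate values are shown rounded; full precision is carried through to the final answer.)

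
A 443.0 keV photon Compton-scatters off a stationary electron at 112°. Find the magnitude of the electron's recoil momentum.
2.9476e-22 kg·m/s

The electron is initially at rest, so by conservation of momentum:
p⃗_e = p⃗₀ − p⃗'  (incident photon momentum minus scattered photon momentum)

Photon momentum magnitudes (p = h/λ = E/c):
λ₀ = hc/E₀ = 2.7987 pm → p₀ = h/λ₀ = 2.3675e-22 kg·m/s
Δλ = λ_C(1 − cos 112°) = 3.3352 pm
λ' = 6.1340 pm → p' = h/λ' = 1.0802e-22 kg·m/s

The scattered photon makes angle θ = 112° with the incident direction, so by the law of cosines:
|p⃗_e|² = p₀² + p'² − 2p₀p'cos θ
|p⃗_e|² = (2.3675e-22)² + (1.0802e-22)² − 2·2.3675e-22·1.0802e-22·cos(112°)
|p⃗_e| = 2.9476e-22 kg·m/s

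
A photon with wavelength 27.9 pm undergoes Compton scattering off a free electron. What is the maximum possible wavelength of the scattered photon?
32.7526 pm (at θ = 180°)

The Compton shift is Δλ = λ_C(1 − cos θ).

Since cos θ ranges from −1 to 1, the factor (1 − cos θ) ranges from 0 to 2; the maximum shift occurs at θ = 180° (backscattering):
Δλ_max = 2λ_C = 2 × 2.4263 pm = 4.8526 pm

Maximum scattered wavelength:
λ'_max = λ₀ + Δλ_max = 27.9 + 4.8526 = 32.7526 pm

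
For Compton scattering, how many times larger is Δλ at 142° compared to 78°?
142° produces the larger shift by a factor of 2.257

Calculate both shifts using Δλ = λ_C(1 - cos θ):

For θ₁ = 78°:
Δλ₁ = 2.4263 × (1 - cos(78°))
Δλ₁ = 2.4263 × 0.7921
Δλ₁ = 1.9219 pm

For θ₂ = 142°:
Δλ₂ = 2.4263 × (1 - cos(142°))
Δλ₂ = 2.4263 × 1.7880
Δλ₂ = 4.3383 pm

The 142° angle produces the larger shift.
Ratio: 4.3383/1.9219 = 2.257

(Intermediate values are shown rounded; full precision is carried through to the final answer.)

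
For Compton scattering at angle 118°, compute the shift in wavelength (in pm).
3.5654 pm

Using the Compton scattering formula:
Δλ = λ_C(1 - cos θ)

where λ_C = h/(m_e·c) ≈ 2.4263 pm is the Compton wavelength of an electron.

For θ = 118°:
cos(118°) = -0.4695
1 - cos(118°) = 1.4695

Δλ = 2.4263 × 1.4695
Δλ = 3.5654 pm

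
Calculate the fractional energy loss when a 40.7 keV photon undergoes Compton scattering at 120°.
0.1067 (or 10.67%)

Calculate initial and final photon energies:

Initial: E₀ = 40.7 keV → λ₀ = 30.4629 pm
Compton shift: Δλ = 3.6395 pm
Final wavelength: λ' = 34.1024 pm
Final energy: E' = 36.3564 keV

Fractional energy loss:
(E₀ - E')/E₀ = (40.7000 - 36.3564)/40.7000
= 4.3436/40.7000
= 0.1067
= 10.67%

(Intermediate values are shown rounded; full precision is carried through to the final answer.)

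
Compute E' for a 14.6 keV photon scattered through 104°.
14.0997 keV

First convert energy to wavelength:
λ = hc/E, with hc ≈ 1239.842 keV·pm (i.e. 1239.842 eV·nm)

For E = 14.6 keV = 14600 eV:
λ = 1239.842 keV·pm / 14.6 keV
λ = 84.9207 pm

Calculate the Compton shift:
Δλ = λ_C(1 - cos(104°)) = 2.4263 × 1.2419
Δλ = 3.0133 pm

Final wavelength:
λ' = 84.9207 + 3.0133 = 87.9340 pm

Final energy:
E' = hc/λ' = 1239.842 / 87.9340 = 14.0997 keV

(Intermediate values are shown rounded; full precision is carried through to the final answer.)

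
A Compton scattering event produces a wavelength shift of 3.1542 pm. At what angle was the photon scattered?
107.46°

From the Compton formula Δλ = λ_C(1 - cos θ), we can solve for θ:

cos θ = 1 - Δλ/λ_C

Given:
- Δλ = 3.1542 pm
- λ_C = h/(m_e·c) ≈ 2.42631024 pm

cos θ = 1 - 3.1542/2.42631024
cos θ = 1 - 1.299999
cos θ = -0.299999

θ = arccos(-0.299999)
θ = 107.46°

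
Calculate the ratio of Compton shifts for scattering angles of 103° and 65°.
103° produces the larger shift by a factor of 2.122

Calculate both shifts using Δλ = λ_C(1 - cos θ):

For θ₁ = 65°:
Δλ₁ = 2.4263 × (1 - cos(65°))
Δλ₁ = 2.4263 × 0.5774
Δλ₁ = 1.4009 pm

For θ₂ = 103°:
Δλ₂ = 2.4263 × (1 - cos(103°))
Δλ₂ = 2.4263 × 1.2250
Δλ₂ = 2.9721 pm

The 103° angle produces the larger shift.
Ratio: 2.9721/1.4009 = 2.122

(Intermediate values are shown rounded; full precision is carried through to the final answer.)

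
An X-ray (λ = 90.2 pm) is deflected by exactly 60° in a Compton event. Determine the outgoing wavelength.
91.4132 pm

Using the Compton formula: λ' = λ + λ_C(1 − cos θ)

For θ = 60°, cos θ = 1/2 (exact) = 0.5000, so:
1 − cos 60° = 1 − (1/2) = 0.5000

Δλ = λ_C × 0.5000 = 2.4263 × 0.5000 = 1.2132 pm

λ' = 90.2 + 1.2132 = 91.4132 pm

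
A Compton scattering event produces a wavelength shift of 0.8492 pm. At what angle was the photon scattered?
49.46°

From the Compton formula Δλ = λ_C(1 - cos θ), we can solve for θ:

cos θ = 1 - Δλ/λ_C

Given:
- Δλ = 0.8492 pm
- λ_C = h/(m_e·c) ≈ 2.42631024 pm

cos θ = 1 - 0.8492/2.42631024
cos θ = 1 - 0.349996
cos θ = 0.650004

θ = arccos(0.650004)
θ = 49.46°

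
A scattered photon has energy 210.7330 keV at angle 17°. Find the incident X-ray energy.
214.6000 keV

Convert final energy to wavelength (hc ≈ 1239.842 keV·pm):
λ' = hc/E' = 1239.842 / 210.7330 = 5.8835 pm

Calculate the Compton shift:
Δλ = λ_C(1 - cos(17°))
Δλ = 2.4263 × (1 - cos(17°))
Δλ = 0.1060 pm

Initial wavelength:
λ = λ' - Δλ = 5.8835 - 0.1060 = 5.7775 pm

Initial energy:
E = hc/λ = 1239.842 / 5.7775 = 214.6000 keV

(Intermediate values are shown rounded; full precision is carried through to the final answer.)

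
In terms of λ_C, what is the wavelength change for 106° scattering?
1.2756 λ_C

The Compton shift formula is:
Δλ = λ_C(1 - cos θ)

Dividing both sides by λ_C:
Δλ/λ_C = 1 - cos θ

For θ = 106°:
Δλ/λ_C = 1 - cos(106°)
Δλ/λ_C = 1 - -0.2756
Δλ/λ_C = 1.2756

This means the shift is 1.2756 × λ_C = 3.0951 pm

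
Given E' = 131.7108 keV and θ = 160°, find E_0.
263.3999 keV

Convert final energy to wavelength (hc ≈ 1239.842 keV·pm):
λ' = hc/E' = 1239.842 / 131.7108 = 9.4134 pm

Calculate the Compton shift:
Δλ = λ_C(1 - cos(160°))
Δλ = 2.4263 × (1 - cos(160°))
Δλ = 4.7063 pm

Initial wavelength:
λ = λ' - Δλ = 9.4134 - 4.7063 = 4.7071 pm

Initial energy:
E = hc/λ = 1239.842 / 4.7071 = 263.3999 keV

(Intermediate values are shown rounded; full precision is carried through to the final answer.)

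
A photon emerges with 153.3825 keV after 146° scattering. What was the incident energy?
340.1000 keV

Convert final energy to wavelength (hc ≈ 1239.842 keV·pm):
λ' = hc/E' = 1239.842 / 153.3825 = 8.0833 pm

Calculate the Compton shift:
Δλ = λ_C(1 - cos(146°))
Δλ = 2.4263 × (1 - cos(146°))
Δλ = 4.4378 pm

Initial wavelength:
λ = λ' - Δλ = 8.0833 - 4.4378 = 3.6455 pm

Initial energy:
E = hc/λ = 1239.842 / 3.6455 = 340.1000 keV

(Intermediate values are shown rounded; full precision is carried through to the final answer.)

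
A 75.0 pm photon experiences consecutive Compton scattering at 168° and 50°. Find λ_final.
80.6663 pm

Apply Compton shift twice:

First scattering at θ₁ = 168°:
Δλ₁ = λ_C(1 - cos(168°))
Δλ₁ = 2.4263 × 1.9781
Δλ₁ = 4.7996 pm

After first scattering:
λ₁ = 75.0 + 4.7996 = 79.7996 pm

Second scattering at θ₂ = 50°:
Δλ₂ = λ_C(1 - cos(50°))
Δλ₂ = 2.4263 × 0.3572
Δλ₂ = 0.8667 pm

Final wavelength:
λ₂ = 79.7996 + 0.8667 = 80.6663 pm

Total shift: Δλ_total = 4.7996 + 0.8667 = 5.6663 pm

(Intermediate values are shown rounded; full precision is carried through to the final answer.)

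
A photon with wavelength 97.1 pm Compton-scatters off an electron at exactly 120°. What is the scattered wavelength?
100.7395 pm

Using the Compton formula: λ' = λ + λ_C(1 − cos θ)

For θ = 120°, cos θ = -1/2 (exact) = -0.5000, so:
1 − cos 120° = 1 − (-1/2) = 1.5000

Δλ = λ_C × 1.5000 = 2.4263 × 1.5000 = 3.6395 pm

λ' = 97.1 + 3.6395 = 100.7395 pm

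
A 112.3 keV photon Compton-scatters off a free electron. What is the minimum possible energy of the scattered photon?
78.0115 keV (at θ = 180°)

The scattered photon has minimum energy when its wavelength is maximum, i.e., when the Compton shift Δλ = λ_C(1 − cos θ) is maximum. This occurs at θ = 180° (backscattering), giving Δλ_max = 2λ_C = 4.8526 pm.

Initial wavelength: λ₀ = hc/E₀ = 11.0404 pm
Maximum final wavelength: λ'_max = λ₀ + 2λ_C = 11.0404 + 4.8526 = 15.8931 pm
Minimum final energy: E'_min = hc/λ'_max = 78.0115 keV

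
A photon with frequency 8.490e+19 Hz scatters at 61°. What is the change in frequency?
2.220e+19 Hz (decrease)

Convert frequency to wavelength (c = 299792458 m/s):
λ₀ = c/f₀ = 299792458/8.490e+19 = 3.5311244e-12 m = 3.5311 pm

Calculate Compton shift:
Δλ = λ_C(1 - cos(61°)) = 1.2500 pm

Final wavelength:
λ' = λ₀ + Δλ = 3.5311 + 1.2500 = 4.7811 pm

Final frequency:
f' = c/λ' = 299792458/4.7811360e-12 = 6.2703185e+19 Hz

Frequency shift (decrease):
Δf = f₀ - f' = 8.490e+19 - 6.2703185e+19 = 2.220e+19 Hz

(Intermediate values are shown rounded; full precision is carried through to the final answer.)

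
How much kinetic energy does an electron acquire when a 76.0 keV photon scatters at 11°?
0.2071 keV

By energy conservation: K_e = E_initial - E_final

First find the scattered photon energy:
Initial wavelength: λ = hc/E = 16.3137 pm
Compton shift: Δλ = λ_C(1 - cos(11°)) = 0.0446 pm
Final wavelength: λ' = 16.3137 + 0.0446 = 16.3583 pm
Final photon energy: E' = hc/λ' = 75.7929 keV

Electron kinetic energy:
K_e = E - E' = 76.0000 - 75.7929 = 0.2071 keV

(Intermediate values are shown rounded; full precision is carried through to the final answer.)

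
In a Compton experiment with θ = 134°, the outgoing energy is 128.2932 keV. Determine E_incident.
223.2999 keV

Convert final energy to wavelength (hc ≈ 1239.842 keV·pm):
λ' = hc/E' = 1239.842 / 128.2932 = 9.6641 pm

Calculate the Compton shift:
Δλ = λ_C(1 - cos(134°))
Δλ = 2.4263 × (1 - cos(134°))
Δλ = 4.1118 pm

Initial wavelength:
λ = λ' - Δλ = 9.6641 - 4.1118 = 5.5524 pm

Initial energy:
E = hc/λ = 1239.842 / 5.5524 = 223.2999 keV

(Intermediate values are shown rounded; full precision is carried through to the final answer.)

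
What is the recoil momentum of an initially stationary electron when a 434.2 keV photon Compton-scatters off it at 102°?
2.7930e-22 kg·m/s

The electron is initially at rest, so by conservation of momentum:
p⃗_e = p⃗₀ − p⃗'  (incident photon momentum minus scattered photon momentum)

Photon momentum magnitudes (p = h/λ = E/c):
λ₀ = hc/E₀ = 2.8555 pm → p₀ = h/λ₀ = 2.3205e-22 kg·m/s
Δλ = λ_C(1 − cos 102°) = 2.9308 pm
λ' = 5.7862 pm → p' = h/λ' = 1.1451e-22 kg·m/s

The scattered photon makes angle θ = 102° with the incident direction, so by the law of cosines:
|p⃗_e|² = p₀² + p'² − 2p₀p'cos θ
|p⃗_e|² = (2.3205e-22)² + (1.1451e-22)² − 2·2.3205e-22·1.1451e-22·cos(102°)
|p⃗_e| = 2.7930e-22 kg·m/s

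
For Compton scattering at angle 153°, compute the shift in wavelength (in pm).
4.5882 pm

Using the Compton scattering formula:
Δλ = λ_C(1 - cos θ)

where λ_C = h/(m_e·c) ≈ 2.4263 pm is the Compton wavelength of an electron.

For θ = 153°:
cos(153°) = -0.8910
1 - cos(153°) = 1.8910

Δλ = 2.4263 × 1.8910
Δλ = 4.5882 pm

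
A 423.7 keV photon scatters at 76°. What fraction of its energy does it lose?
0.3860 (or 38.60%)

Calculate initial and final photon energies:

Initial: E₀ = 423.7 keV → λ₀ = 2.9262 pm
Compton shift: Δλ = 1.8393 pm
Final wavelength: λ' = 4.7656 pm
Final energy: E' = 260.1672 keV

Fractional energy loss:
(E₀ - E')/E₀ = (423.7000 - 260.1672)/423.7000
= 163.5328/423.7000
= 0.3860
= 38.60%

(Intermediate values are shown rounded; full precision is carried through to the final answer.)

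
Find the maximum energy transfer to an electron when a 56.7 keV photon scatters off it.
10.2976 keV

Maximum energy transfer occurs at θ = 180° (backscattering).

Initial photon: E₀ = 56.7 keV → λ₀ = 21.8667 pm

Maximum Compton shift (at 180°):
Δλ_max = 2λ_C = 2 × 2.4263 = 4.8526 pm

Final wavelength:
λ' = 21.8667 + 4.8526 = 26.7193 pm

Minimum photon energy (maximum energy to electron):
E'_min = hc/λ' = 46.4024 keV

Maximum electron kinetic energy:
K_max = E₀ - E'_min = 56.7000 - 46.4024 = 10.2976 keV

(Intermediate values are shown rounded; full precision is carried through to the final answer.)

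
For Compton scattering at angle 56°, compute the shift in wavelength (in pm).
1.0695 pm

Using the Compton scattering formula:
Δλ = λ_C(1 - cos θ)

where λ_C = h/(m_e·c) ≈ 2.4263 pm is the Compton wavelength of an electron.

For θ = 56°:
cos(56°) = 0.5592
1 - cos(56°) = 0.4408

Δλ = 2.4263 × 0.4408
Δλ = 1.0695 pm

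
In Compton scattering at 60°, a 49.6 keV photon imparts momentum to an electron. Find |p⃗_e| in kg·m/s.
2.5916e-23 kg·m/s

The electron is initially at rest, so by conservation of momentum:
p⃗_e = p⃗₀ − p⃗'  (incident photon momentum minus scattered photon momentum)

Photon momentum magnitudes (p = h/λ = E/c):
λ₀ = hc/E₀ = 24.9968 pm → p₀ = h/λ₀ = 2.6508e-23 kg·m/s
Δλ = λ_C(1 − cos 60°) = 1.2132 pm
λ' = 26.2100 pm → p' = h/λ' = 2.5281e-23 kg·m/s

The scattered photon makes angle θ = 60° with the incident direction, so by the law of cosines:
|p⃗_e|² = p₀² + p'² − 2p₀p'cos θ
|p⃗_e|² = (2.6508e-23)² + (2.5281e-23)² − 2·2.6508e-23·2.5281e-23·cos(60°)
|p⃗_e| = 2.5916e-23 kg·m/s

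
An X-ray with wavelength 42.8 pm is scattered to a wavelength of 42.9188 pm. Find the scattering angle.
18.00°

First find the wavelength shift:
Δλ = λ' - λ = 42.9188 - 42.8 = 0.1188 pm

Using Δλ = λ_C(1 - cos θ), with λ_C = h/(m_e·c) ≈ 2.42631024 pm:
cos θ = 1 - Δλ/λ_C
cos θ = 1 - 0.1188/2.42631024
cos θ = 0.951037

θ = arccos(0.951037)
θ = 18.00°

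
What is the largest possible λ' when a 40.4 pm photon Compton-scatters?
45.2526 pm (at θ = 180°)

The Compton shift is Δλ = λ_C(1 − cos θ).

Since cos θ ranges from −1 to 1, the factor (1 − cos θ) ranges from 0 to 2; the maximum shift occurs at θ = 180° (backscattering):
Δλ_max = 2λ_C = 2 × 2.4263 pm = 4.8526 pm

Maximum scattered wavelength:
λ'_max = λ₀ + Δλ_max = 40.4 + 4.8526 = 45.2526 pm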